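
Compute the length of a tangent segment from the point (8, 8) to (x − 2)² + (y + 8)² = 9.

The centre is (2, −8) and r = 3. The square of the distance from P to the centre is 36 + 256 = 292.
The tangent meets the radius at right angles, so tangent² = |PO|² − r² = 292 − 9 = 283.

√283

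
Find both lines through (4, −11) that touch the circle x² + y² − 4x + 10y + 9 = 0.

A line y − (−11) = m(x − (4)) is tangent when its distance from (2, −5) is 2√5:
[m·(−2) − (6)]² = 20(m² + 1)
2m² − 3m − 2 = 0, so m = 2 or m = −1/2.
Through (4, −11) these give 2x − y = 19 and x + 2y = −18.

2x − y = 19 and x + 2y = −18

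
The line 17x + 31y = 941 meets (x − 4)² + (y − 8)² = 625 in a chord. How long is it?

25√2

From the line, y = (941 − 17x)/31. Substituting:
1250x² − 31250x − 105000 = 0  ⟹  x² − 25x − 84 = 0
x = 28 or x = −3, giving (28, 15) and (−3, 32).
Chord length = distance between (28, 15) and (−3, 32) = √1250 = 25√2.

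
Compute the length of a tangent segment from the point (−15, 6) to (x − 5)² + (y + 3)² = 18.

The centre is (5, −3) and r = 3√2. The square of the distance from P to the centre is 400 + 81 = 481.
Power of the point: PT² = |PO|² − r² = 463, so PT = √463.

√463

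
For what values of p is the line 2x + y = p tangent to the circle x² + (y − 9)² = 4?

For a tangent, require d(centre, line) = r = 2.
|2·0 + 1·9 − p| / √5 = 2
|p − (9)| = 2√5.

p = 9 ± 2√5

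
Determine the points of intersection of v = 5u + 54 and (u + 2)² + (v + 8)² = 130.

Express v = 5u + 54 and substitute into the circle:
26u² + 624u + 3718 = 0  ⟹  u² + 24u + 143 = 0
u = −11 or u = −13, giving (−11, −1) and (−13, −11).

(−13, −11) and (−11, −1)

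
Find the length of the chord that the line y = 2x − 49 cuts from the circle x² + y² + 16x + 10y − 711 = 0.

Centre (−8, −5), r² = 800. Perpendicular distance d from centre to line = |−60| / √5 = 60/√5.
Chord = 2√(r² − d²) = 2·√(80) = 8√5.

8√5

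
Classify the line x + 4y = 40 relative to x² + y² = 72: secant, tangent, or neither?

neither

Substituting the line into the circle gives 17x² − 80x + 448 = 0.
Discriminant = (−80)² − 4·17·(448) = −24064 < 0.
No real roots: the line does not meet the circle.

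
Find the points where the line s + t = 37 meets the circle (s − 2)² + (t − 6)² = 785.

(3, 34) and (30, 7)

From the line, t = −s + 37. Substituting:
2s² − 66s + 180 = 0  ⟹  s² − 33s + 90 = 0
s = 30 or s = 3, giving (30, 7) and (3, 34).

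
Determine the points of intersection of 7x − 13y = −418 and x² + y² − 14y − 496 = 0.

(−17, 23) and (−4, 30)

From the line, y = (418 + 7x)/13. Substituting:
218x² + 4578x + 14824 = 0  ⟹  x² + 21x + 68 = 0
x = −4 or x = −17, giving (−4, 30) and (−17, 23).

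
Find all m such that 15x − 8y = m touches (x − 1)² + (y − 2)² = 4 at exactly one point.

m = −35 or m = 33

The line touches the circle iff its distance from (1, 2) is 2:
|15·1 − 8·2 − m| / √289 = 2
|m − (−1)| = 2·17, so m = 33 or m = −35.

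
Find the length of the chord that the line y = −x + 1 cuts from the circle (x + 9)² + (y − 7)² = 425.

29√2

Substitute y = −x + 1:
2x² + 30x − 308 = 0  ⟹  x² + 15x − 154 = 0
x = 7 or x = −22, giving (7, −6) and (−22, 23).
Chord length = distance between (7, −6) and (−22, 23) = √1682 = 29√2.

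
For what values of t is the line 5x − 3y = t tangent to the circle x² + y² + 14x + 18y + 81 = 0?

The line touches the circle iff its distance from (−7, −9) is 7:
|5·(−7) − 3·(−9) − t| / √34 = 7
|t − (−8)| = 7√34.

t = −8 ± 7√34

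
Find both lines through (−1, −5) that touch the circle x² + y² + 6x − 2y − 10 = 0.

x + 2y = −11 and 2x − y = 3

Let a tangent through (−1, −5) have slope m. Its distance from (−3, 1) must equal 2√5:
[m·(−2) − (6)]² = 20(m² + 1)
2m² − 3m − 2 = 0, so m = −1/2 or m = 2.
Through (−1, −5) these give x + 2y = −11 and 2x − y = 3.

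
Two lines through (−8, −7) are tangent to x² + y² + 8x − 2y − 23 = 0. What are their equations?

x − 3y = 13 and 3x + y = −31

Let a tangent through (−8, −7) have slope m. Its distance from (−4, 1) must equal 2√10:
[m·(4) − (8)]² = 40(m² + 1)
3m² + 8m − 3 = 0, so m = 1/3 or m = −3.
With m = 1/3: x − 3y = 13. With m = −3: 3x + y = −31.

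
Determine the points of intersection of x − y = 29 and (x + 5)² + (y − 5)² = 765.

(13, −16) and (16, −13)

From the line, y = x − 29. Substituting:
2x² − 58x + 416 = 0  ⟹  x² − 29x + 208 = 0
x = 16 or x = 13, giving (16, −13) and (13, −16).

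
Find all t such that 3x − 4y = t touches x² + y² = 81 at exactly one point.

For a tangent, require d(centre, line) = r = 9.
|3·0 − 4·0 − t| / √25 = 9
|t| = 9·5, so t = 45 or t = −45.

t = −45 or t = 45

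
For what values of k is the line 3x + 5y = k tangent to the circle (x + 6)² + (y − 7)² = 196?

Tangency holds when the distance from the centre (−6, 7) to the line equals the radius 14:
|3·(−6) + 5·7 − k| / √34 = 14
|k − (17)| = 14√34.

k = 17 ± 14√34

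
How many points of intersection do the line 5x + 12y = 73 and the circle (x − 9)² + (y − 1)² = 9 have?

2

d² = (5·9 + 12·1 − (73))²/169 = 256/169; r² = 9.
Since d² < r², the line cuts the circle twice.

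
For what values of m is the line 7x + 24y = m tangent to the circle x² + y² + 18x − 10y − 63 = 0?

For a tangent, require d(centre, line) = r = 13.
|7·(−9) + 24·5 − m| / √625 = 13
|m − (57)| = 13·25, so m = 382 or m = −268.

m = −268 or m = 382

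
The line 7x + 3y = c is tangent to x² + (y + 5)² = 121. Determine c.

Tangency holds when the distance from the centre (0, −5) to the line equals the radius 11:
|7·0 + 3·(−5) − c| / √58 = 11
|c − (−15)| = 11√58.

c = −15 ± 11√58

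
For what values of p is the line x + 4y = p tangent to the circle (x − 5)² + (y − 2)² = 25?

p = 13 ± 5√17

The line touches the circle iff its distance from (5, 2) is 5:
|1·5 + 4·2 − p| / √17 = 5
|p − (13)| = 5√17.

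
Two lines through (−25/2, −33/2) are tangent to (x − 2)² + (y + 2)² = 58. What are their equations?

A line y − (−33/2) = m(x − (−25/2)) is tangent when its distance from (2, −2) is √58:
[m·(29/2) − (29/2)]² = 58(m² + 1)
21m² − 58m + 21 = 0, so m = 7/3 or m = 3/7.
Through (−25/2, −33/2) these give 7x − 3y = −38 and 3x − 7y = 78.

7x − 3y = −38 and 3x − 7y = 78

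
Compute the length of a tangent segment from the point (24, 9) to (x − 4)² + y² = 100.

Centre (4, 0), r² = 100. |PO|² = (20)² + (9)² = 481.
By the tangent–radius right angle, tangent length = √(|PO|² − r²) = √381.

√381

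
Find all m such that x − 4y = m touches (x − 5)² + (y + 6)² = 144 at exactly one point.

m = 29 ± 12√17

The line touches the circle iff its distance from (5, −6) is 12:
|1·5 − 4·(−6) − m| / √17 = 12
|m − (29)| = 12√17.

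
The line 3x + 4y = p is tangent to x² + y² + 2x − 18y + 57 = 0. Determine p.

p = 8 or p = 58

Tangency holds when the distance from the centre (−1, 9) to the line equals the radius 5:
|3·(−1) + 4·9 − p| / √25 = 5
|p − (33)| = 5·5, so p = 58 or p = 8.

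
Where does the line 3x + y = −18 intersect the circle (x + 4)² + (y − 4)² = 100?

Express y = −3x − 18 and substitute into the circle:
10x² + 140x + 400 = 0  ⟹  x² + 14x + 40 = 0
x = −4 or x = −10, giving (−4, −6) and (−10, 12).

(−10, 12) and (−4, −6)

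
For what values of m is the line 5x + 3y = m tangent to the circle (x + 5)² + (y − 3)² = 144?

Tangency holds when the distance from the centre (−5, 3) to the line equals the radius 12:
|5·(−5) + 3·3 − m| / √34 = 12
|m − (−16)| = 12√34.

m = −16 ± 12√34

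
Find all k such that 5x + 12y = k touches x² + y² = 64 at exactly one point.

The line touches the circle iff its distance from (0, 0) is 8:
|5·0 + 12·0 − k| / √169 = 8
|k| = 8·13, so k = 104 or k = −104.

k = −104 or k = 104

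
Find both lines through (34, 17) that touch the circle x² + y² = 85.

A line y − (17) = m(x − (34)) is tangent when its distance from (0, 0) is √85:
[m·(−34) − (−17)]² = 85(m² + 1)
63m² − 68m + 12 = 0, so m = 2/9 or m = 6/7.
Through (34, 17) these give 2x − 9y = −85 and 6x − 7y = 85.

2x − 9y = −85 and 6x − 7y = 85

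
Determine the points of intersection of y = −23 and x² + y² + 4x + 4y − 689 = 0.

Express y = −23 and substitute into the circle:
x² + 4x − 252 = 0
x = 14 or x = −18, giving (14, −23) and (−18, −23).

(−18, −23) and (14, −23)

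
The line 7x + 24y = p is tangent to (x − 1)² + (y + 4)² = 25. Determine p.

Tangency holds when the distance from the centre (1, −4) to the line equals the radius 5:
|7·1 + 24·(−4) − p| / √625 = 5
|p − (−89)| = 5·25, so p = 36 or p = −214.

p = −214 or p = 36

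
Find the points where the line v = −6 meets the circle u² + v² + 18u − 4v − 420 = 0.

Express v = −6 and substitute into the circle:
u² + 18u − 360 = 0
u = 12 or u = −30, giving (12, −6) and (−30, −6).

(−30, −6) and (12, −6)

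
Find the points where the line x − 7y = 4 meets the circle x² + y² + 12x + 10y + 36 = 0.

(−10, −2) and (−3, −1)

Express y = (−4 + x)/7 and substitute into the circle:
50x² + 650x + 1500 = 0  ⟹  x² + 13x + 30 = 0
x = −3 or x = −10, giving (−3, −1) and (−10, −2).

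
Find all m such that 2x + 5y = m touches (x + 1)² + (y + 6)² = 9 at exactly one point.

The line touches the circle iff its distance from (−1, −6) is 3:
|2·(−1) + 5·(−6) − m| / √29 = 3
|m − (−32)| = 3√29.

m = −32 ± 3√29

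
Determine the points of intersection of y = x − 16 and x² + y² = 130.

From the line, y = x − 16. Substituting:
2x² − 32x + 126 = 0  ⟹  x² − 16x + 63 = 0
x = 9 or x = 7, giving (9, −7) and (7, −9).

(7, −9) and (9, −7)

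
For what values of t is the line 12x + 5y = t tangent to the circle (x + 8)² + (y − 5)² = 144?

t = −227 or t = 85

The line touches the circle iff its distance from (−8, 5) is 12:
|12·(−8) + 5·5 − t| / √169 = 12
|t − (−71)| = 12·13, so t = 85 or t = −227.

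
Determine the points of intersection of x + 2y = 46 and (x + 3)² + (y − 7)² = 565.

From the line, y = (46 − x)/2. Substituting:
5x² − 40x − 1200 = 0  ⟹  x² − 8x − 240 = 0
x = 20 or x = −12, giving (20, 13) and (−12, 29).

(−12, 29) and (20, 13)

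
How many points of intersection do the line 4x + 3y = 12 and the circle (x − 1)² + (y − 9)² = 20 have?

2

Substituting the line into the circle gives 25x² + 102x + 54 = 0.
Discriminant = (102)² − 4·25·(54) = 5004 > 0.
Two real roots: the line is a secant.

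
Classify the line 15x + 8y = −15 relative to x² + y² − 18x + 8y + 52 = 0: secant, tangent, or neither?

d² = (15·9 + 8·(−4) − (−15))²/289 = 13924/289; r² = 45.
Since d² > r², the line lies outside the circle.

neither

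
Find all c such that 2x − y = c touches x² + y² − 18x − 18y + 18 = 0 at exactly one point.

For a tangent, require d(centre, line) = r = 12.
|2·9 − 1·9 − c| / √5 = 12
|c − (9)| = 12√5.

c = 9 ± 12√5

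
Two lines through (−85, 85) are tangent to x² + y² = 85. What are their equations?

6x + 7y = 85 and 7x + 6y = −85

Let a tangent through (−85, 85) have slope m. Its distance from (0, 0) must equal √85:
(85m − (−85))² = 85(m² + 1)
42m² + 85m + 42 = 0, so m = −6/7 or m = −7/6.
Through (−85, 85) these give 6x + 7y = 85 and 7x + 6y = −85.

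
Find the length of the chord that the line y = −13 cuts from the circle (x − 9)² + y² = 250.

18

From the line, y = −13. Substituting:
x² − 18x = 0
x = 18 or x = 0, giving (18, −13) and (0, −13).
Chord length = distance between (18, −13) and (0, −13) = √324 = 18.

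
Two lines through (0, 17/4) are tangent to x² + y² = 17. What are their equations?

x − 4y = −17 and x + 4y = 17

Let a tangent through (0, 17/4) have slope m. Its distance from (0, 0) must equal √17:
(0m − (−17/4))² = 17(m² + 1)
16m² − 1 = 0, so m = 1/4 or m = −1/4.
With m = 1/4: x − 4y = −17. With m = −1/4: x + 4y = 17.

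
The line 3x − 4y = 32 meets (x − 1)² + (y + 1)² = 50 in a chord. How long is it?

10

From the line, y = (−32 + 3x)/4. Substituting:
25x² − 200x = 0  ⟹  x² − 8x = 0
x = 8 or x = 0, giving (8, −2) and (0, −8).
|(8, −2) − (0, −8)| = √((8)² + (6)²) = 10.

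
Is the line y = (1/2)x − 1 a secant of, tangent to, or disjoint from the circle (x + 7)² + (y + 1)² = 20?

secant

Centre (−7, −1), r² = 20. Distance² from centre to line = (−7)²/5 = 49/5.
Since d² < r², the line cuts the circle twice.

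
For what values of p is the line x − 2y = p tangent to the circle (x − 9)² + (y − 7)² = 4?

The line touches the circle iff its distance from (9, 7) is 2:
|1·9 − 2·7 − p| / √5 = 2
|p − (−5)| = 2√5.

p = −5 ± 2√5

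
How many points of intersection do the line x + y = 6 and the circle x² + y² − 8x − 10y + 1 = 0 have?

2

Substituting the line into the circle gives 2x² − 10x − 23 = 0.
Δ = 100 − (−184) = 284.
Two real roots: the line is a secant.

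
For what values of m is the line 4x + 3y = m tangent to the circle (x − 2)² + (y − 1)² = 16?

The line touches the circle iff its distance from (2, 1) is 4:
|4·2 + 3·1 − m| / √25 = 4
|m − (11)| = 4·5, so m = 31 or m = −9.

m = −9 or m = 31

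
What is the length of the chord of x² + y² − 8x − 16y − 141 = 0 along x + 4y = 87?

4√17

The distance from (4, 8) to the line is 51/√17, and r² = 221.
Chord = 2√(r² − d²) = 2·√(68) = 4√17.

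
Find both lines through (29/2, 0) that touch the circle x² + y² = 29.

2x − 5y = 29 and 2x + 5y = 29

Let a tangent through (29/2, 0) have slope m. Its distance from (0, 0) must equal √29:
[m·(−29/2) − (0)]² = 29(m² + 1)
25m² − 4 = 0, so m = 2/5 or m = −2/5.
With m = 2/5: 2x − 5y = 29. With m = −2/5: 2x + 5y = 29.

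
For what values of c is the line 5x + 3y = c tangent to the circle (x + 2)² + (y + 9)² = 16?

The line touches the circle iff its distance from (−2, −9) is 4:
|5·(−2) + 3·(−9) − c| / √34 = 4
|c − (−37)| = 4√34.

c = −37 ± 4√34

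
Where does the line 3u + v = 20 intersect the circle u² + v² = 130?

Express v = −3u + 20 and substitute into the circle:
10u² − 120u + 270 = 0  ⟹  u² − 12u + 27 = 0
u = 9 or u = 3, giving (9, −7) and (3, 11).

(3, 11) and (9, −7)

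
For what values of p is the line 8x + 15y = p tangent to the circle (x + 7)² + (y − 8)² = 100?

p = −106 or p = 234

For a tangent, require d(centre, line) = r = 10.
|8·(−7) + 15·8 − p| / √289 = 10
|p − (64)| = 10·17, so p = 234 or p = −106.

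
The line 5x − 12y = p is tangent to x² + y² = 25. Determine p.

The line touches the circle iff its distance from (0, 0) is 5:
|5·0 − 12·0 − p| / √169 = 5
|p| = 5·13, so p = 65 or p = −65.

p = −65 or p = 65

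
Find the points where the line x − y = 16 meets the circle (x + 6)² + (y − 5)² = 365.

(7, −9) and (8, −8)

From the line, y = x − 16. Substituting:
2x² − 30x + 112 = 0  ⟹  x² − 15x + 56 = 0
x = 8 or x = 7, giving (8, −8) and (7, −9).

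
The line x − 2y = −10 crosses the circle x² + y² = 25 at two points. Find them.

Express y = (10 + x)/2 and substitute into the circle:
5x² + 20x = 0  ⟹  x² + 4x = 0
x = 0 or x = −4, giving (0, 5) and (−4, 3).

(−4, 3) and (0, 5)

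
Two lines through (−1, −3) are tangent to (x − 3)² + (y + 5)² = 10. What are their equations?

x − 3y = 8 and 3x + y = −6

A line y − (−3) = m(x − (−1)) is tangent when its distance from (3, −5) is √10:
[m·(4) − (−2)]² = 10(m² + 1)
3m² + 8m − 3 = 0, so m = 1/3 or m = −3.
With m = 1/3: x − 3y = 8. With m = −3: 3x + y = −6.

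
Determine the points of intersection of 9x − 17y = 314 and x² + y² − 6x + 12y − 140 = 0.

(−1, −19) and (16, −10)

Substitute y = (−314 + 9x)/17:
370x² − 5550x − 5920 = 0  ⟹  x² − 15x − 16 = 0
x = 16 or x = −1, giving (16, −10) and (−1, −19).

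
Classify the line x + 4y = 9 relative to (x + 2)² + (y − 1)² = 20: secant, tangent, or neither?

Substituting the line into the circle gives 17x² + 54x − 231 = 0.
Δ = 2916 − (−15708) = 18624.
Two real roots: the line is a secant.

secant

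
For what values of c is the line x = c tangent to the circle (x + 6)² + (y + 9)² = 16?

c = −10 or c = −2

For a tangent, require d(centre, line) = r = 4.
|1·(−6) + 0·(−9) − c| / √1 = 4
|c − (−6)| = 4, so c = −2 or c = −10.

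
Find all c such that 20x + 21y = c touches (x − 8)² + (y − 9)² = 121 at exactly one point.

c = 30 or c = 668

The line touches the circle iff its distance from (8, 9) is 11:
|20·8 + 21·9 − c| / √841 = 11
|c − (349)| = 11·29, so c = 668 or c = 30.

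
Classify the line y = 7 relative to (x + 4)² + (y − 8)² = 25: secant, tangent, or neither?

secant

d² = (0·(−4) + 1·8 − (7))² = 1; r² = 25.
Since d² < r², the line cuts the circle twice.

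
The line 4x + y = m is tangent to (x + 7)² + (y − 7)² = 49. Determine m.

Tangency holds when the distance from the centre (−7, 7) to the line equals the radius 7:
|4·(−7) + 1·7 − m| / √17 = 7
|m − (−21)| = 7√17.

m = −21 ± 7√17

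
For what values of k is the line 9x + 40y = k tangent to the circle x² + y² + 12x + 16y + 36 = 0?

k = −702 or k = −46

For a tangent, require d(centre, line) = r = 8.
|9·(−6) + 40·(−8) − k| / √1681 = 8
|k − (−374)| = 8·41, so k = −46 or k = −702.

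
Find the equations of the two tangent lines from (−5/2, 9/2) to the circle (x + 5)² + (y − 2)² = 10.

A line y − (9/2) = m(x − (−5/2)) is tangent when its distance from (−5, 2) is √10:
(−5/2m − (−5/2))² = 10(m² + 1)
3m² + 10m + 3 = 0, so m = −3 or m = −1/3.
Through (−5/2, 9/2) these give 3x + y = −3 and x + 3y = 11.

3x + y = −3 and x + 3y = 11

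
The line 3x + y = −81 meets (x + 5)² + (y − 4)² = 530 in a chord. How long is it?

From the line, y = −3x − 81. Substituting:
10x² + 520x + 6720 = 0  ⟹  x² + 52x + 672 = 0
x = −24 or x = −28, giving (−24, −9) and (−28, 3).
|(−24, −9) − (−28, 3)| = √((4)² + (−12)²) = 4√10.

4√10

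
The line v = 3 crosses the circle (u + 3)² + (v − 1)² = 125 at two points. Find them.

Express v = 3 and substitute into the circle:
u² + 6u − 112 = 0
u = 8 or u = −14, giving (8, 3) and (−14, 3).

(−14, 3) and (8, 3)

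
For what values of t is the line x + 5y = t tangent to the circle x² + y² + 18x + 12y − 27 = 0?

t = −39 ± 12√26

Tangency holds when the distance from the centre (−9, −6) to the line equals the radius 12:
|1·(−9) + 5·(−6) − t| / √26 = 12
|t − (−39)| = 12√26.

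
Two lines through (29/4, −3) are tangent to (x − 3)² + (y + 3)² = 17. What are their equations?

4x + y = 26 and 4x − y = 32

A line y − (−3) = m(x − (29/4)) is tangent when its distance from (3, −3) is √17:
(−17/4m − (0))² = 17(m² + 1)
m² − 16 = 0, so m = −4 or m = 4.
Through (29/4, −3) these give 4x + y = 26 and 4x − y = 32.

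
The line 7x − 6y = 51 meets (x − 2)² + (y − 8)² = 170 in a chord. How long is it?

The distance from (2, 8) to the line is 85/√85, and r² = 170.
Chord = 2√(r² − d²) = 2·√(85) = 2√85.

2√85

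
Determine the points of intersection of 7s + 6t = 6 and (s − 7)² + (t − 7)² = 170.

Express t = (6 − 7s)/6 and substitute into the circle:
85s² − 3060 = 0  ⟹  s² − 36 = 0
s = 6 or s = −6, giving (6, −6) and (−6, 8).

(−6, 8) and (6, −6)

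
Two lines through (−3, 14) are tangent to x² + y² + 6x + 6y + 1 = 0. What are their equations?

4x − y = −26 and 4x + y = 2

Write the tangent as mx − y + (14 − m·(−3)) = 0 and set its distance from the centre to √17:
(0m − (−17))² = 17(m² + 1)
m² − 16 = 0, so m = 4 or m = −4.
Through (−3, 14) these give 4x − y = −26 and 4x + y = 2.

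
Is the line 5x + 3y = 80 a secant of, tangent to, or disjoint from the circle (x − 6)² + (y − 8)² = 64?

Centre (6, 8), r² = 64. Distance² from centre to line = (−26)²/34 = 338/17.
Since d² < r², the line cuts the circle twice.

secant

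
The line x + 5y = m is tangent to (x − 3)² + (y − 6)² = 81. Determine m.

Tangency holds when the distance from the centre (3, 6) to the line equals the radius 9:
|1·3 + 5·6 − m| / √26 = 9
|m − (33)| = 9√26.

m = 33 ± 9√26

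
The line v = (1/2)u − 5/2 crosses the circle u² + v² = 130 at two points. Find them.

Express v = (−5 + u)/2 and substitute into the circle:
5u² − 10u − 495 = 0  ⟹  u² − 2u − 99 = 0
u = 11 or u = −9, giving (11, 3) and (−9, −7).

(−9, −7) and (11, 3)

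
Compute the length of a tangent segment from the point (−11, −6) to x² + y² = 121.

6

With centre O = (0, 0), |OP|² = 157 and r² = 121.
Power of the point: PT² = |PO|² − r² = 36, so PT = 6.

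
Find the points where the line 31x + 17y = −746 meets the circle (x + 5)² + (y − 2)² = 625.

From the line, y = (−746 − 31x)/17. Substituting:
1250x² + 51250x + 435000 = 0  ⟹  x² + 41x + 348 = 0
x = −12 or x = −29, giving (−12, −22) and (−29, 9).

(−29, 9) and (−12, −22)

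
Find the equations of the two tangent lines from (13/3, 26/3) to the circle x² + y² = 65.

7x + 4y = 65 and x − 8y = −65

Write the tangent as mx − y + (26/3 − m·(13/3)) = 0 and set its distance from the centre to √65:
(−13/3m − (−26/3))² = 65(m² + 1)
32m² + 52m − 7 = 0, so m = −7/4 or m = 1/8.
Through (13/3, 26/3) these give 7x + 4y = 65 and x − 8y = −65.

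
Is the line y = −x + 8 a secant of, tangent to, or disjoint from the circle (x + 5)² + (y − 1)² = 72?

tangent

d² = (1·(−5) + 1·1 − (8))²/2 = 72; r² = 72.
Since d² = r², the line is tangent.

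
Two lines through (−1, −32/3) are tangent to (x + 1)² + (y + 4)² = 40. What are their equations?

x + 3y = −33 and x − 3y = 31

A line y − (−32/3) = m(x − (−1)) is tangent when its distance from (−1, −4) is 2√10:
[m·(0) − (20/3)]² = 40(m² + 1)
9m² − 1 = 0, so m = −1/3 or m = 1/3.
With m = −1/3: x + 3y = −33. With m = 1/3: x − 3y = 31.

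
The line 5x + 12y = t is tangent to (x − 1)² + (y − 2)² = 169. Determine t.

Tangency holds when the distance from the centre (1, 2) to the line equals the radius 13:
|5·1 + 12·2 − t| / √169 = 13
|t − (29)| = 13·13, so t = 198 or t = −140.

t = −140 or t = 198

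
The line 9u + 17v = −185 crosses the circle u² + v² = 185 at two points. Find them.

From the line, v = (−185 − 9u)/17. Substituting:
370u² + 3330u − 19240 = 0  ⟹  u² + 9u − 52 = 0
u = 4 or u = −13, giving (4, −13) and (−13, −4).

(−13, −4) and (4, −13)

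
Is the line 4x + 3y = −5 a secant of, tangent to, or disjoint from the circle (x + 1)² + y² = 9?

Substituting the line into the circle gives 25x² + 58x − 47 = 0.
Δ = 3364 − (−4700) = 8064.
Two real roots: the line is a secant.

secant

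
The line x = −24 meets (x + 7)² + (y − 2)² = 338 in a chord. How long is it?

14

The distance from (−7, 2) to the line is 17, and r² = 338.
Chord = 2√(r² − d²) = 2·√(49) = 14.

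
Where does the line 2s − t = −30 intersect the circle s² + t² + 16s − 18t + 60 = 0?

(−14, 2) and (−6, 18)

Substitute t = 2s + 30:
5s² + 100s + 420 = 0  ⟹  s² + 20s + 84 = 0
s = −6 or s = −14, giving (−6, 18) and (−14, 2).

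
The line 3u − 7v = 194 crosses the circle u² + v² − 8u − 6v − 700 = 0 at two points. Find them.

(11, −23) and (18, −20)

Express v = (−194 + 3u)/7 and substitute into the circle:
58u² − 1682u + 11484 = 0  ⟹  u² − 29u + 198 = 0
u = 18 or u = 11, giving (18, −20) and (11, −23).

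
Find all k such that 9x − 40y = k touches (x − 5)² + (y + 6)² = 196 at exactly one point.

Tangency holds when the distance from the centre (5, −6) to the line equals the radius 14:
|9·5 − 40·(−6) − k| / √1681 = 14
|k − (285)| = 14·41, so k = 859 or k = −289.

k = −289 or k = 859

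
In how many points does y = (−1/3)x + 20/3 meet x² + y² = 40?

d² = (1·0 + 3·0 − (20))²/10 = 40; r² = 40.
Since d² = r², the line is tangent.

1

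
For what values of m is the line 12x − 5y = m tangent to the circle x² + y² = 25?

m = −65 or m = 65

For a tangent, require d(centre, line) = r = 5.
|12·0 − 5·0 − m| / √169 = 5
|m| = 5·13, so m = 65 or m = −65.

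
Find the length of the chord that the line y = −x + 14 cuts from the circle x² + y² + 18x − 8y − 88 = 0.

From the line, y = −x + 14. Substituting:
2x² − 2x − 4 = 0  ⟹  x² − x − 2 = 0
x = 2 or x = −1, giving (2, 12) and (−1, 15).
|(2, 12) − (−1, 15)| = √((3)² + (−3)²) = 3√2.

3√2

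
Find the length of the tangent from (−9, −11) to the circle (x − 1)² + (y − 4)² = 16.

With centre O = (1, 4), |OP|² = 325 and r² = 16.
By the tangent–radius right angle, tangent length = √(|PO|² − r²) = √309.

√309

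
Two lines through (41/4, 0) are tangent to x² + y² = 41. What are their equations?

4x + 5y = 41 and 4x − 5y = 41

Let a tangent through (41/4, 0) have slope m. Its distance from (0, 0) must equal √41:
(−41/4m − (0))² = 41(m² + 1)
25m² − 16 = 0, so m = −4/5 or m = 4/5.
Through (41/4, 0) these give 4x + 5y = 41 and 4x − 5y = 41.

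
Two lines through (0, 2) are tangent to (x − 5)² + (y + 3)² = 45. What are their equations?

2x − y = −2 and x − 2y = −4

A line y − (2) = m(x − (0)) is tangent when its distance from (5, −3) is 3√5:
[m·(5) − (−5)]² = 45(m² + 1)
2m² − 5m + 2 = 0, so m = 2 or m = 1/2.
With m = 2: 2x − y = −2. With m = 1/2: x − 2y = −4.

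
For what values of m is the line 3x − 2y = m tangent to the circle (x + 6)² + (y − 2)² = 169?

m = −22 ± 13√13

The line touches the circle iff its distance from (−6, 2) is 13:
|3·(−6) − 2·2 − m| / √13 = 13
|m − (−22)| = 13√13.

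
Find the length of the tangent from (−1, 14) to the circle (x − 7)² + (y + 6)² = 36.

With centre O = (7, −6), |OP|² = 464 and r² = 36.
By the tangent–radius right angle, tangent length = √(|PO|² − r²) = √428 = 2√107.

2√107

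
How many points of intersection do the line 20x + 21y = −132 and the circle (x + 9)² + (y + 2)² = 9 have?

Substituting the line into the circle gives 841x² + 11538x + 39852 = 0.
Discriminant = (11538)² − 4·841·(39852) = −936684 < 0.
No real roots: the line does not meet the circle.

0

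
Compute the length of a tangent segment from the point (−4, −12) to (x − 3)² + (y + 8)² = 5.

With centre O = (3, −8), |OP|² = 65 and r² = 5.
The tangent meets the radius at right angles, so tangent² = |PO|² − r² = 65 − 5 = 60.

2√15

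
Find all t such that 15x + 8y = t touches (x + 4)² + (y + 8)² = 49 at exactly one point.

t = −243 or t = −5

Tangency holds when the distance from the centre (−4, −8) to the line equals the radius 7:
|15·(−4) + 8·(−8) − t| / √289 = 7
|t − (−124)| = 7·17, so t = −5 or t = −243.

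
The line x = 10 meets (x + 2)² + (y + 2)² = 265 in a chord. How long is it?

22

The line gives x = 10. Substituting into the circle:
y² + 4y − 117 = 0
y = 9 or y = −13, giving (10, 9) and (10, −13).
|(10, 9) − (10, −13)| = √((0)² + (22)²) = 22.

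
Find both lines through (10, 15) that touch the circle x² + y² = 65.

Let a tangent through (10, 15) have slope m. Its distance from (0, 0) must equal √65:
(−10m − (−15))² = 65(m² + 1)
7m² − 60m + 32 = 0, so m = 4/7 or m = 8.
Through (10, 15) these give 4x − 7y = −65 and 8x − y = 65.

4x − 7y = −65 and 8x − y = 65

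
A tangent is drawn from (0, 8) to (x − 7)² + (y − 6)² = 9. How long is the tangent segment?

With centre O = (7, 6), |OP|² = 53 and r² = 9.
Power of the point: PT² = |PO|² − r² = 44, so PT = 2√11.

2√11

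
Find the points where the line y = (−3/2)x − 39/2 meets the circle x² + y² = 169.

(−13, 0) and (−5, −12)

From the line, y = (−39 − 3x)/2. Substituting:
13x² + 234x + 845 = 0  ⟹  x² + 18x + 65 = 0
x = −5 or x = −13, giving (−5, −12) and (−13, 0).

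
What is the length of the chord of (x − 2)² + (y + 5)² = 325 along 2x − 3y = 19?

Express y = (−19 + 2x)/3 and substitute into the circle:
13x² − 52x − 2873 = 0  ⟹  x² − 4x − 221 = 0
x = 17 or x = −13, giving (17, 5) and (−13, −15).
Chord length = distance between (17, 5) and (−13, −15) = √1300 = 10√13.

10√13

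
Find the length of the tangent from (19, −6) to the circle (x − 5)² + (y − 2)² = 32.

Centre (5, 2), r² = 32. |PO|² = (14)² + (−8)² = 260.
By the tangent–radius right angle, tangent length = √(|PO|² − r²) = √228 = 2√57.

2√57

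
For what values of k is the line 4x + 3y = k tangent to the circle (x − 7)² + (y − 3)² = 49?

Tangency holds when the distance from the centre (7, 3) to the line equals the radius 7:
|4·7 + 3·3 − k| / √25 = 7
|k − (37)| = 7·5, so k = 72 or k = 2.

k = 2 or k = 72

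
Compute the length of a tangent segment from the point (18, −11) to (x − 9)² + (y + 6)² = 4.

√102

With centre O = (9, −6), |OP|² = 106 and r² = 4.
The tangent meets the radius at right angles, so tangent² = |PO|² − r² = 106 − 4 = 102.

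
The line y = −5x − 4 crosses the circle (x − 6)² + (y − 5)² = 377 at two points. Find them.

(−5, 21) and (2, −14)

Express y = −5x − 4 and substitute into the circle:
26x² + 78x − 260 = 0  ⟹  x² + 3x − 10 = 0
x = 2 or x = −5, giving (2, −14) and (−5, 21).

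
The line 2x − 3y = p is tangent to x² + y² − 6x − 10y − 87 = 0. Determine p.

p = −9 ± 11√13

Tangency holds when the distance from the centre (3, 5) to the line equals the radius 11:
|2·3 − 3·5 − p| / √13 = 11
|p − (−9)| = 11√13.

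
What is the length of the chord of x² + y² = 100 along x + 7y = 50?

10√2

The distance from (0, 0) to the line is 50/√50, and r² = 100.
Chord = 2√(r² − d²) = 2·√(50) = 10√2.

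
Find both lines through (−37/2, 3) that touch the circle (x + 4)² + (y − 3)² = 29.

2x − 5y = −52 and 2x + 5y = −22

Let a tangent through (−37/2, 3) have slope m. Its distance from (−4, 3) must equal √29:
(29/2m − (0))² = 29(m² + 1)
25m² − 4 = 0, so m = 2/5 or m = −2/5.
With m = 2/5: 2x − 5y = −52. With m = −2/5: 2x + 5y = −22.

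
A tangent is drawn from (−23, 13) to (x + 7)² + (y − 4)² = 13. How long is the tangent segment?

The centre is (−7, 4) and r = √13. The square of the distance from P to the centre is 256 + 81 = 337.
Power of the point: PT² = |PO|² − r² = 324, so PT = 18.

18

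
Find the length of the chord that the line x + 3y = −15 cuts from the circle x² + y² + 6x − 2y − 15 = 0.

Centre (−3, 1), r² = 25. Perpendicular distance d from centre to line = |15| / √10 = 15/√10.
Half the chord is √(r² − d²) = √(5/2), so the full chord is √10.

√10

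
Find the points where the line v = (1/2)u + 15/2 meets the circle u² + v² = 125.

Substitute v = (15 + u)/2:
5u² + 30u − 275 = 0  ⟹  u² + 6u − 55 = 0
u = 5 or u = −11, giving (5, 10) and (−11, 2).

(−11, 2) and (5, 10)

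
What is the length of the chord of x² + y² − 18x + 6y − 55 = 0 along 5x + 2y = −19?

The distance from (9, −3) to the line is 58/√29, and r² = 145.
Half the chord is √(r² − d²) = √(29), so the full chord is 2√29.

2√29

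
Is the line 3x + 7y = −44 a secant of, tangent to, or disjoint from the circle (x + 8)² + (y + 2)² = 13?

secant

d² = (3·(−8) + 7·(−2) − (−44))²/58 = 18/29; r² = 13.
Since d² < r², the line cuts the circle twice.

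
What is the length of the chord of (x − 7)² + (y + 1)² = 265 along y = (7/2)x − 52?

4√53

The distance from (7, −1) to the line is 53/√53, and r² = 265.
Chord = 2√(r² − d²) = 2·√(212) = 4√53.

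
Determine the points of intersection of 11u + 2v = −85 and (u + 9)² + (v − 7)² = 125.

(−11, 18) and (−7, −4)

Express v = (−85 − 11u)/2 and substitute into the circle:
125u² + 2250u + 9625 = 0  ⟹  u² + 18u + 77 = 0
u = −7 or u = −11, giving (−7, −4) and (−11, 18).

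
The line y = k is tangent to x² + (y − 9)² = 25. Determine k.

The line touches the circle iff its distance from (0, 9) is 5:
|0·0 + 1·9 − k| / √1 = 5
|k − (9)| = 5, so k = 14 or k = 4.

k = 4 or k = 14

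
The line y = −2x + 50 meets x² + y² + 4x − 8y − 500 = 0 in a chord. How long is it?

4√5

Substitute y = −2x + 50:
5x² − 180x + 1600 = 0  ⟹  x² − 36x + 320 = 0
x = 20 or x = 16, giving (20, 10) and (16, 18).
Chord length = distance between (20, 10) and (16, 18) = √80 = 4√5.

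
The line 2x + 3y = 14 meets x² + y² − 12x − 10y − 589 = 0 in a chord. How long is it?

14√13

The distance from (6, 5) to the line is 13/√13, and r² = 650.
Half the chord is √(r² − d²) = √(637), so the full chord is 14√13.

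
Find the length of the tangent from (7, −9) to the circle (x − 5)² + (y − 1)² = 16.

2√22

The centre is (5, 1) and r = 4. The square of the distance from P to the centre is 4 + 100 = 104.
By the tangent–radius right angle, tangent length = √(|PO|² − r²) = √88 = 2√22.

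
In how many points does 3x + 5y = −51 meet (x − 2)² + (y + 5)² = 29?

Centre (2, −5), r² = 29. Distance² from centre to line = (32)²/34 = 512/17.
Since d² > r², the line lies outside the circle.

0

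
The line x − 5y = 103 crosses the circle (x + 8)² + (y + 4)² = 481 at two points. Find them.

Substitute y = (−103 + x)/5:
26x² + 234x − 3536 = 0  ⟹  x² + 9x − 136 = 0
x = 8 or x = −17, giving (8, −19) and (−17, −24).

(−17, −24) and (8, −19)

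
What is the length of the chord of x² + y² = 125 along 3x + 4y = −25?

From the line, y = (−25 − 3x)/4. Substituting:
25x² + 150x − 1375 = 0  ⟹  x² + 6x − 55 = 0
x = 5 or x = −11, giving (5, −10) and (−11, 2).
|(5, −10) − (−11, 2)| = √((16)² + (−12)²) = 20.

20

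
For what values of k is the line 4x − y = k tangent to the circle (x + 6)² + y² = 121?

For a tangent, require d(centre, line) = r = 11.
|4·(−6) − 1·0 − k| / √17 = 11
|k − (−24)| = 11√17.

k = −24 ± 11√17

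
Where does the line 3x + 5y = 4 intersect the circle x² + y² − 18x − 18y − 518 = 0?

(−17, 11) and (23, −13)

From the line, y = (4 − 3x)/5. Substituting:
34x² − 204x − 13294 = 0  ⟹  x² − 6x − 391 = 0
x = 23 or x = −17, giving (23, −13) and (−17, 11).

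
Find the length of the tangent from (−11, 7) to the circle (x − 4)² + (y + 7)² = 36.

√385

The centre is (4, −7) and r = 6. The square of the distance from P to the centre is 225 + 196 = 421.
Power of the point: PT² = |PO|² − r² = 385, so PT = √385.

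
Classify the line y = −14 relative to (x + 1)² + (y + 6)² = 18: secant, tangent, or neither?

neither

Substituting the line into the circle gives x² + 2x + 47 = 0.
Discriminant = (2)² − 4·1·(47) = −184 < 0.
No real roots: the line does not meet the circle.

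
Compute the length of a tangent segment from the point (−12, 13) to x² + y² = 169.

12

With centre O = (0, 0), |OP|² = 313 and r² = 169.
By the tangent–radius right angle, tangent length = √(|PO|² − r²) = √144 = 12.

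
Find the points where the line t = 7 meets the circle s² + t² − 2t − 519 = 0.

(−22, 7) and (22, 7)

Express t = 7 and substitute into the circle:
s² − 484 = 0
s = 22 or s = −22, giving (22, 7) and (−22, 7).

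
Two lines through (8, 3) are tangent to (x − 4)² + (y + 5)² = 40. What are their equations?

A line y − (3) = m(x − (8)) is tangent when its distance from (4, −5) is 2√10:
(−4m − (−8))² = 40(m² + 1)
3m² + 8m − 3 = 0, so m = −3 or m = 1/3.
Through (8, 3) these give 3x + y = 27 and x − 3y = −1.

3x + y = 27 and x − 3y = −1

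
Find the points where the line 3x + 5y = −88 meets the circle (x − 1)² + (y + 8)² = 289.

(−16, −8) and (9, −23)

Substitute y = (−88 − 3x)/5:
34x² + 238x − 4896 = 0  ⟹  x² + 7x − 144 = 0
x = 9 or x = −16, giving (9, −23) and (−16, −8).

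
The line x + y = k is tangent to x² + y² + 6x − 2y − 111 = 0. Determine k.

k = −2 ± 11√2

Tangency holds when the distance from the centre (−3, 1) to the line equals the radius 11:
|1·(−3) + 1·1 − k| / √2 = 11
|k − (−2)| = 11√2.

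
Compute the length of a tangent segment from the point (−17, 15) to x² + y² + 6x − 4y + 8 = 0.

The centre is (−3, 2) and r = √5. The square of the distance from P to the centre is 196 + 169 = 365.
Power of the point: PT² = |PO|² − r² = 360, so PT = 6√10.

6√10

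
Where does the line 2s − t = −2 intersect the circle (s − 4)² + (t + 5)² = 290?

From the line, t = 2s + 2. Substituting:
5s² + 20s − 225 = 0  ⟹  s² + 4s − 45 = 0
s = 5 or s = −9, giving (5, 12) and (−9, −16).

(−9, −16) and (5, 12)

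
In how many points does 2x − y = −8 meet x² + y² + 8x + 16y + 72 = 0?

d² = (2·(−4) − 1·(−8) − (−8))²/5 = 64/5; r² = 8.
Since d² > r², the line lies outside the circle.

0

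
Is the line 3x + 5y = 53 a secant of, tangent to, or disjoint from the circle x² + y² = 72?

disjoint

Centre (0, 0), r² = 72. Distance² from centre to line = (−53)²/34 = 2809/34.
Since d² > r², the line lies outside the circle.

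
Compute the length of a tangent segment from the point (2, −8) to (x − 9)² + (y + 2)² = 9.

With centre O = (9, −2), |OP|² = 85 and r² = 9.
By the tangent–radius right angle, tangent length = √(|PO|² − r²) = √76 = 2√19.

2√19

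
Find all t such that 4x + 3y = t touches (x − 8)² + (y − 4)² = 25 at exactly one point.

t = 19 or t = 69

Tangency holds when the distance from the centre (8, 4) to the line equals the radius 5:
|4·8 + 3·4 − t| / √25 = 5
|t − (44)| = 5·5, so t = 69 or t = 19.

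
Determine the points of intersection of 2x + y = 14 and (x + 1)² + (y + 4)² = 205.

(2, 10) and (12, −10)

Express y = −2x + 14 and substitute into the circle:
5x² − 70x + 120 = 0  ⟹  x² − 14x + 24 = 0
x = 12 or x = 2, giving (12, −10) and (2, 10).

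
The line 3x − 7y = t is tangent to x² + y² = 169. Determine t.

For a tangent, require d(centre, line) = r = 13.
|3·0 − 7·0 − t| / √58 = 13
|t| = 13√58.

t = ±13√58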